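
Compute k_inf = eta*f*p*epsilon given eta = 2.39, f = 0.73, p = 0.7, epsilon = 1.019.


k_inf = eta * f * p * epsilon
k_inf = 2.39 * 0.73 * 0.7 * 1.019
k_inf = 1.2445

1.2445


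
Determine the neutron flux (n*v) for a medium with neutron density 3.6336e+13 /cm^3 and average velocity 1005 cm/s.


phi = n * v
phi = 3.6336e+13 * 1005
phi = 3.6518e+16 /cm^2/s

3.6518e+16


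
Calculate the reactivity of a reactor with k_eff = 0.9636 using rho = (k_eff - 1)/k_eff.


rho = (k_eff - 1) / k_eff
rho = (0.9636 - 1) / 0.9636
rho = -0.037775

-0.037775


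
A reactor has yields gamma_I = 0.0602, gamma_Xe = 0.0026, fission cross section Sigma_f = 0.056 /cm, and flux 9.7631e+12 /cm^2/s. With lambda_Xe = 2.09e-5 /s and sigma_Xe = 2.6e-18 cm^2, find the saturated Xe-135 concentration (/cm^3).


Xe_eq = (gamma_I + gamma_Xe) * Sigma_f * phi / (lambda_Xe + sigma_Xe * phi)
Numerator = (0.0602 + 0.0026) * 0.056 * 9.7631e+12 = 3.433487e+10
Denominator = 2.09e-5 + 2.6e-18 * 9.7631e+12 = 4.628406e-05
Xe_eq = 3.433487e+10 / 4.628406e-05 = 7.4183e+14 /cm^3

7.4183e+14


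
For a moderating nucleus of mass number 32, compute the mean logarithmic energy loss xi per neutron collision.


xi = 1 + (A-1)^2/(2A) * ln((A-1)/(A+1))
xi = 1 + (32-1)^2/(2*32) * ln((32-1)/(32 +1))
xi = 0.061218

0.061218


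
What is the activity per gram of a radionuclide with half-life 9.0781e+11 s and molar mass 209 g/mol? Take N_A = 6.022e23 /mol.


lambda = ln(2) / t_half = ln(2) / 9.0781e+11 = 7.635377e-13 /s
SA = lambda * N_A / M
SA = 7.635377e-13 * 6.022e23 / 209
SA = 2.2000e+09 Bq/g

2.2000e+09


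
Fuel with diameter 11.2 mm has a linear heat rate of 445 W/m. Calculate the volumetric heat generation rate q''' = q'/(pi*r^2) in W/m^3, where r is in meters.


r = D / 2 / 1000 = 11.2 / 2 / 1000 = 0.0056 m
q''' = q' / (pi * r^2)
q''' = 445 / (pi * 0.0056^2)
q''' = 4.5168e+06 W/m^3

4.5168e+06


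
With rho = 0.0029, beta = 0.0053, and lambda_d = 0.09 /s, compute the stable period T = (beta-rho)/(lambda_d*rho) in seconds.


T = (beta - rho) / (lambda_d * rho)
T = (0.0053 - 0.0029) / (0.09 * 0.0029)
T = 9.1954 s

9.1954


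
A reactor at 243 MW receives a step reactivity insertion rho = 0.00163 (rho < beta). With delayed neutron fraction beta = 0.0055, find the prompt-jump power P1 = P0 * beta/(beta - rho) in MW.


P1/P0 = beta / (beta - rho)
P1/P0 = 0.0055 / (0.0055 - 0.00163) = 1.421189
P1 = 243 * 1.421189 = 345.35 MW

345.35


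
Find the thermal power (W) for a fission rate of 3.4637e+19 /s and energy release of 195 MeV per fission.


P = fission_rate * E_MeV * 1.602e-13
P = 3.4637e+19 * 195 * 1.602e-13
P = 1.0820e+09 W

1.0820e+09


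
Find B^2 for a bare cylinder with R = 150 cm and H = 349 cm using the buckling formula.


B^2 = (2.405/R)^2 + (pi/H)^2
B^2 = (2.405/150)^2 + (pi/349)^2
B^2 = 3.3810e-04 /cm^2

3.3810e-04


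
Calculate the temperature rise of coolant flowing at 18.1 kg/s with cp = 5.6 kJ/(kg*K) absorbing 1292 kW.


dT = Q / (m_dot * cp)
dT = 1292 / (18.1 * 5.6)
dT = 12.747 C

12.747


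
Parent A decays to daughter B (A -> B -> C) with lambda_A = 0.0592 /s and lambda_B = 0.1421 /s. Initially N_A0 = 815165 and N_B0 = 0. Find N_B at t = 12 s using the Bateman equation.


N_B(t) = lambda_A * N_A0 / (lambda_B - lambda_A) * [exp(-lambda_A*t) - exp(-lambda_B*t)]
exp(-0.0592*12) = 0.4914476; exp(-0.1421*12) = 0.1817360
N_B = 0.0592 * 815165 / (0.1421 - 0.0592) * (0.4914476 - 0.1817360)
N_B = 180289

180289


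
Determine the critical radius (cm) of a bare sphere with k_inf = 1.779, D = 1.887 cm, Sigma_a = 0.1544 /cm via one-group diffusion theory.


L^2 = D / Sigma_a = 1.887 / 0.1544 = 12.22150 cm^2
B_m^2 = (k_inf - 1) / L^2 = (1.779 - 1) / 12.22150 = 0.06374013 /cm^2
For a bare sphere: B_g = pi/R, so R_c = pi / sqrt(B_m^2)
R_c = pi / sqrt(0.06374013) = 12.444 cm

12.444


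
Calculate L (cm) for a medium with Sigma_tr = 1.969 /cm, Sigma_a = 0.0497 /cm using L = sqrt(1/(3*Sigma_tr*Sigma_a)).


D = 1 / (3 * Sigma_tr) = 1 / (3 * 1.969) = 0.1692907 cm
L = sqrt(D / Sigma_a)
L = sqrt(0.1692907 / 0.0497)
L = 1.8456 cm

1.8456


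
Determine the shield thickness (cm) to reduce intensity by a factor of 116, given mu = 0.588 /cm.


x = ln(factor) / mu
x = ln(116) / 0.588
x = 8.0843 cm

8.0843


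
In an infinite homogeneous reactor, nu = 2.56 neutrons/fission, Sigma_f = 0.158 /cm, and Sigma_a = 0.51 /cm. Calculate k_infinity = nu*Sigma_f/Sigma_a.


k_inf = nu * Sigma_f / Sigma_a
k_inf = 2.56 * 0.158 / 0.51
k_inf = 0.79310

0.79310


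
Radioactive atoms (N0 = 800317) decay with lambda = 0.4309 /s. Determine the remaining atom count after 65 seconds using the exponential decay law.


N = N0 * exp(-lambda * t)
N = 800317 * exp(-0.4309 * 65)
N = 5.4869e-07

5.4869e-07


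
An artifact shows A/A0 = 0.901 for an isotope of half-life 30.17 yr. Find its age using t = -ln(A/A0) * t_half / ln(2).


lambda = ln(2) / t_half = ln(2) / 30.17 = 0.02297472 /yr
t = -ln(A/A0) / lambda
t = -ln(0.901) / 0.02297472
t = 4.5376 yr

4.5376


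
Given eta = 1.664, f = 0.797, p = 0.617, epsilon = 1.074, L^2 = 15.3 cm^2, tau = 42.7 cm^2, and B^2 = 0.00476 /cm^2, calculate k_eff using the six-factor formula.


k_inf = eta*f*p*eps = 1.664*0.797*0.617*1.074 = 0.8788223
P_TNL = 1/(1 + L^2*B^2) = 1/(1 + 15.3*0.00476) = 0.9321159
P_FNL = exp(-B^2*tau) = exp(-0.00476*42.7) = 0.8160726
k_eff = k_inf * P_TNL * P_FNL = 0.8788223 * 0.9321159 * 0.8160726
k_eff = 0.66850

0.66850


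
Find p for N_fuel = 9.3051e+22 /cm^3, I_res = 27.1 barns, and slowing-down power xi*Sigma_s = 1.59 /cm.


p = exp(-N * I * 1e-24 / (xi*Sigma_s))
p = exp(-9.3051e+22 * 27.1 * 1e-24 / 1.59)
p = 0.20475

0.20475


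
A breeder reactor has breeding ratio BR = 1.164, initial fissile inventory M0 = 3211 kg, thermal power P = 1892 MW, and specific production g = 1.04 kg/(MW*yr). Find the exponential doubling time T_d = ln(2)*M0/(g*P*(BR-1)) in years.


Breeding gain G = BR - 1 = 1.164 - 1 = 0.164
Fissile production rate = g * P * G = 1.04 * 1892 * 0.164 = 322.69952 kg/yr
T_d = ln(2) * M0 / (g * P * G)
T_d = ln(2) * 3211 / 322.69952 = 6.8971 yr

6.8971


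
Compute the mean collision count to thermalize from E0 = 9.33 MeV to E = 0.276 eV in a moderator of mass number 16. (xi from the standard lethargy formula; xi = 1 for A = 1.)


xi = 1 + (A-1)^2/(2A)*ln((A-1)/(A+1)) = 0.1199467 (for A = 16)
n = ln(E0/E) / xi
n = ln(9.33e6 / 0.276) / 0.1199467
n = ln(3.380435e+07) / 0.1199467 = 144.53

144.53


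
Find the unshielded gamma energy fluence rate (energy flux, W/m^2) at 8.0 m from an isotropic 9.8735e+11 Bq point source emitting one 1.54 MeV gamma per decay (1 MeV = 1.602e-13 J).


psi = A * E * 1.602e-13 / (4*pi*r^2)
psi = 9.8735e+11 * 1.54 * 1.602e-13 / (4*pi*8.0^2)
psi = 3.0288e-04 W/m^2

3.0288e-04


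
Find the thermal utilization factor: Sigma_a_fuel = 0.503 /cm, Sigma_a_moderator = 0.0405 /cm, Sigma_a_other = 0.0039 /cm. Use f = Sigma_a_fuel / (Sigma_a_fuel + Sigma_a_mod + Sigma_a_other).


f = Sigma_a_fuel / (Sigma_a_fuel + Sigma_a_mod + Sigma_a_other)
f = 0.503 / (0.503 + 0.0405 + 0.0039)
f = 0.91889

0.91889


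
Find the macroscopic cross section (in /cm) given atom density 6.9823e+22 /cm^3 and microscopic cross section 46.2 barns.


Sigma = N * sigma_barns * 1e-24
Sigma = 6.9823e+22 * 46.2 * 1e-24
Sigma = 3.2258 /cm

3.2258


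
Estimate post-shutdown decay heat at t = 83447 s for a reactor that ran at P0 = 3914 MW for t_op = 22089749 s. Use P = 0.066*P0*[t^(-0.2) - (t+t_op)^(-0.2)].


P/P0 = 0.066 * [t^(-0.2) - (t + t_op)^(-0.2)]
P/P0 = 0.066 * [83447^(-0.2) - (83447 + 22089749)^(-0.2)]
P/P0 = 0.066 * [0.1036855 - 0.03394957] = 0.004602571
P = 3914 * 0.004602571 = 18.014 MW

18.014


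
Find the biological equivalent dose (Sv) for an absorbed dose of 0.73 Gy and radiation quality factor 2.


H = D * Q
H = 0.73 * 2
H = 1.4600 Sv

1.4600


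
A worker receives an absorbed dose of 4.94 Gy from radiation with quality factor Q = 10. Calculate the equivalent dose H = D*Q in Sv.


H = D * Q
H = 4.94 * 10
H = 49.400 Sv

49.400


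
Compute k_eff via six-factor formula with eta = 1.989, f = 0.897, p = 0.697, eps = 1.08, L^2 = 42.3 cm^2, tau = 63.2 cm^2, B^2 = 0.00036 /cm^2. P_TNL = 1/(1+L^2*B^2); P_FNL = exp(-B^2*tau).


k_inf = eta*f*p*eps = 1.989*0.897*0.697*1.08 = 1.343024
P_TNL = 1/(1 + L^2*B^2) = 1/(1 + 42.3*0.00036) = 0.9850004
P_FNL = exp(-B^2*tau) = exp(-0.00036*63.2) = 0.9775049
k_eff = k_inf * P_TNL * P_FNL = 1.343024 * 0.9850004 * 0.9775049
k_eff = 1.2931

1.2931


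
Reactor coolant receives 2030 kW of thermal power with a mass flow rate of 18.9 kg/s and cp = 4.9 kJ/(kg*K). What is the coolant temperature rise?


dT = Q / (m_dot * cp)
dT = 2030 / (18.9 * 4.9)
dT = 21.920 C

21.920


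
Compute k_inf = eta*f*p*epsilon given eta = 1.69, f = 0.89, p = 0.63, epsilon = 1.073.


k_inf = eta * f * p * epsilon
k_inf = 1.69 * 0.89 * 0.63 * 1.073
k_inf = 1.0168

1.0168


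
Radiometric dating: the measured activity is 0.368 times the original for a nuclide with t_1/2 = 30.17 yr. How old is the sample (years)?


lambda = ln(2) / t_half = ln(2) / 30.17 = 0.02297472 /yr
t = -ln(A/A0) / lambda
t = -ln(0.368) / 0.02297472
t = 43.512 yr

43.512


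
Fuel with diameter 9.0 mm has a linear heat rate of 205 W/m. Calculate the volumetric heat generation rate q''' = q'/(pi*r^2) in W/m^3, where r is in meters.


r = D / 2 / 1000 = 9.0 / 2 / 1000 = 0.0045 m
q''' = q' / (pi * r^2)
q''' = 205 / (pi * 0.0045^2)
q''' = 3.2224e+06 W/m^3

3.2224e+06


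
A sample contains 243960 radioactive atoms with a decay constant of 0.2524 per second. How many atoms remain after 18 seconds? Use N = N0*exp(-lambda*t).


N = N0 * exp(-lambda * t)
N = 243960 * exp(-0.2524 * 18)
N = 2595.6

2595.6


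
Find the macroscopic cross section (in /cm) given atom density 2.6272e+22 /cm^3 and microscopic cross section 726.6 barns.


Sigma = N * sigma_barns * 1e-24
Sigma = 2.6272e+22 * 726.6 * 1e-24
Sigma = 19.089 /cm

19.089


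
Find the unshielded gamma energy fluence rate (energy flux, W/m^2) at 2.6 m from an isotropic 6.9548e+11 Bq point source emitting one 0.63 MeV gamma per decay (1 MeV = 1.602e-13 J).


psi = A * E * 1.602e-13 / (4*pi*r^2)
psi = 6.9548e+11 * 0.63 * 1.602e-13 / (4*pi*2.6^2)
psi = 8.2629e-04 W/m^2

8.2629e-04


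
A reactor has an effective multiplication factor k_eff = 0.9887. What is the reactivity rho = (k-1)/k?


rho = (k_eff - 1) / k_eff
rho = (0.9887 - 1) / 0.9887
rho = -0.011429

-0.011429


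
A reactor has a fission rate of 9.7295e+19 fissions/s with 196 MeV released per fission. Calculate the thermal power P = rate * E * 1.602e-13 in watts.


P = fission_rate * E_MeV * 1.602e-13
P = 9.7295e+19 * 196 * 1.602e-13
P = 3.0550e+09 W

3.0550e+09


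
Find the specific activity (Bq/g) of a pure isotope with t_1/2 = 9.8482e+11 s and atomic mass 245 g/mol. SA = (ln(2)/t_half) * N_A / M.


lambda = ln(2) / t_half = ln(2) / 9.8482e+11 = 7.038313e-13 /s
SA = lambda * N_A / M
SA = 7.038313e-13 * 6.022e23 / 245
SA = 1.7300e+09 Bq/g

1.7300e+09


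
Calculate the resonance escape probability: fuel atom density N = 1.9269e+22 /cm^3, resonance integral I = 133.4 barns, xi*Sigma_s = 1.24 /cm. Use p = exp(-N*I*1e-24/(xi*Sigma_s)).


p = exp(-N * I * 1e-24 / (xi*Sigma_s))
p = exp(-1.9269e+22 * 133.4 * 1e-24 / 1.24)
p = 0.12581

0.12581


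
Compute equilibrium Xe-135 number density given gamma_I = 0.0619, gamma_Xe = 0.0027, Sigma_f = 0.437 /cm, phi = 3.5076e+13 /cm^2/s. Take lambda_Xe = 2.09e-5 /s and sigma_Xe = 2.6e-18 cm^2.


Xe_eq = (gamma_I + gamma_Xe) * Sigma_f * phi / (lambda_Xe + sigma_Xe * phi)
Numerator = (0.0619 + 0.0027) * 0.437 * 3.5076e+13 = 9.902025e+11
Denominator = 2.09e-5 + 2.6e-18 * 3.5076e+13 = 1.120976e-04
Xe_eq = 9.902025e+11 / 1.120976e-04 = 8.8334e+15 /cm^3

8.8334e+15


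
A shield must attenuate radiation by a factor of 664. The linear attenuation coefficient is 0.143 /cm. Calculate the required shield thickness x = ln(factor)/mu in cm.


x = ln(factor) / mu
x = ln(664) / 0.143
x = 45.443 cm

45.443


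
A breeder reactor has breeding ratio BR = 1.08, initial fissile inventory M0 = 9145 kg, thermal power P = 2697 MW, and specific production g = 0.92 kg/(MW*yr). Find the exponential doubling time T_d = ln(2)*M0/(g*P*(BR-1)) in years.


Breeding gain G = BR - 1 = 1.08 - 1 = 0.08
Fissile production rate = g * P * G = 0.92 * 2697 * 0.08 = 198.4992 kg/yr
T_d = ln(2) * M0 / (g * P * G)
T_d = ln(2) * 9145 / 198.4992 = 31.934 yr

31.934


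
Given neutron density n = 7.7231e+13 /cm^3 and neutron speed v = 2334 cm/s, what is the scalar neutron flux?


phi = n * v
phi = 7.7231e+13 * 2334
phi = 1.8026e+17 /cm^2/s

1.8026e+17


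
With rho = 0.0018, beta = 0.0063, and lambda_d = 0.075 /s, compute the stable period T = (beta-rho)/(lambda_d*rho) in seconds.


T = (beta - rho) / (lambda_d * rho)
T = (0.0063 - 0.0018) / (0.075 * 0.0018)
T = 33.333 s

33.333


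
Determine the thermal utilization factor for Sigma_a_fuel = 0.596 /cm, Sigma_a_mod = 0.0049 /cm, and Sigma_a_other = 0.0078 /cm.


f = Sigma_a_fuel / (Sigma_a_fuel + Sigma_a_mod + Sigma_a_other)
f = 0.596 / (0.596 + 0.0049 + 0.0078)
f = 0.97914

0.97914


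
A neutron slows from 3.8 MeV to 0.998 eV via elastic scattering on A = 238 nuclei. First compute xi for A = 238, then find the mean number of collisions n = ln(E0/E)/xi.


xi = 1 + (A-1)^2/(2A)*ln((A-1)/(A+1)) = 0.008379872 (for A = 238)
n = ln(E0/E) / xi
n = ln(3.8e6 / 0.998) / 0.008379872
n = ln(3.807615e+06) / 0.008379872 = 1808.2

1808.2


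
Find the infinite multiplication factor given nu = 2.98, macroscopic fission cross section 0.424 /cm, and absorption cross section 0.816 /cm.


k_inf = nu * Sigma_f / Sigma_a
k_inf = 2.98 * 0.424 / 0.816
k_inf = 1.5484

1.5484


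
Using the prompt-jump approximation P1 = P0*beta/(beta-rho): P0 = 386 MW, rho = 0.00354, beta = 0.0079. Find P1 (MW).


P1/P0 = beta / (beta - rho)
P1/P0 = 0.0079 / (0.0079 - 0.00354) = 1.811927
P1 = 386 * 1.811927 = 699.40 MW

699.40


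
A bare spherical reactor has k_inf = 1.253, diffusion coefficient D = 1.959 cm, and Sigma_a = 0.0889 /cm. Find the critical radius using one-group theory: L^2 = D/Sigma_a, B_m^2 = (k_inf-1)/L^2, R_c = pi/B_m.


L^2 = D / Sigma_a = 1.959 / 0.0889 = 22.03600 cm^2
B_m^2 = (k_inf - 1) / L^2 = (1.253 - 1) / 22.03600 = 0.01148121 /cm^2
For a bare sphere: B_g = pi/R, so R_c = pi / sqrt(B_m^2)
R_c = pi / sqrt(0.01148121) = 29.319 cm

29.319


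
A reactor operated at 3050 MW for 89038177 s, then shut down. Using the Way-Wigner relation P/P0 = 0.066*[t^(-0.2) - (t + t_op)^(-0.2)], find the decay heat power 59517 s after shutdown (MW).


P/P0 = 0.066 * [t^(-0.2) - (t + t_op)^(-0.2)]
P/P0 = 0.066 * [59517^(-0.2) - (59517 + 89038177)^(-0.2)]
P/P0 = 0.066 * [0.1109358 - 0.02570554] = 0.005625197
P = 3050 * 0.005625197 = 17.157 MW

17.157


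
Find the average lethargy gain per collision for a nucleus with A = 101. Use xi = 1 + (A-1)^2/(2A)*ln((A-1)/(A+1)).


xi = 1 + (A-1)^2/(2A) * ln((A-1)/(A+1))
xi = 1 + (101-1)^2/(2*101) * ln((101-1)/(101 +1))
xi = 0.019672

0.019672


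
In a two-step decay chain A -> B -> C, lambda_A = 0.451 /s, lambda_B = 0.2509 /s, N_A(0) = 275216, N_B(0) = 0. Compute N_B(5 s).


N_B(t) = lambda_A * N_A0 / (lambda_B - lambda_A) * [exp(-lambda_A*t) - exp(-lambda_B*t)]
exp(-0.451*5) = 0.1048735; exp(-0.2509*5) = 0.2852184
N_B = 0.451 * 275216 / (0.2509 - 0.451) * (0.1048735 - 0.2852184)
N_B = 111868

111868


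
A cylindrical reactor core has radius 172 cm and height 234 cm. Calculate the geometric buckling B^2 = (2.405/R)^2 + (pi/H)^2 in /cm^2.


B^2 = (2.405/R)^2 + (pi/H)^2
B^2 = (2.405/172)^2 + (pi/234)^2
B^2 = 3.7576e-04 /cm^2

3.7576e-04


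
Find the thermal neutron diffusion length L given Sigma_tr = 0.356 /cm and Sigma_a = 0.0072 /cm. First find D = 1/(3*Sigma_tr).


D = 1 / (3 * Sigma_tr) = 1 / (3 * 0.356) = 0.9363296 cm
L = sqrt(D / Sigma_a)
L = sqrt(0.9363296 / 0.0072)
L = 11.404 cm

11.404


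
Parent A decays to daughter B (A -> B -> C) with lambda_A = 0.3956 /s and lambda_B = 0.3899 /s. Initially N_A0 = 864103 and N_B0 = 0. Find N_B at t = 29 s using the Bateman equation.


N_B(t) = lambda_A * N_A0 / (lambda_B - lambda_A) * [exp(-lambda_A*t) - exp(-lambda_B*t)]
exp(-0.3956*29) = 1.041358e-05; exp(-0.3899*29) = 1.228539e-05
N_B = 0.3956 * 864103 / (0.3899 - 0.3956) * (1.041358e-05 - 1.228539e-05)
N_B = 112.26

112.26


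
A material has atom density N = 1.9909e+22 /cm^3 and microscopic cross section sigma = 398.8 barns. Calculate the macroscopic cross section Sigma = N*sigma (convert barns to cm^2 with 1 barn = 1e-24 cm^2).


Sigma = N * sigma_barns * 1e-24
Sigma = 1.9909e+22 * 398.8 * 1e-24
Sigma = 7.9397 /cm

7.9397


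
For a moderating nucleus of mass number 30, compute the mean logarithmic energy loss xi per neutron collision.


xi = 1 + (A-1)^2/(2A) * ln((A-1)/(A+1))
xi = 1 + (30-1)^2/(2*30) * ln((30-1)/(30 +1))
xi = 0.065209

0.065209


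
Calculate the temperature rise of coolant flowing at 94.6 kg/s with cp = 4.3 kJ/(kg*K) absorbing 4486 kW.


dT = Q / (m_dot * cp)
dT = 4486 / (94.6 * 4.3)
dT = 11.028 C

11.028


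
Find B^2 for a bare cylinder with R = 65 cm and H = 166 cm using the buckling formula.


B^2 = (2.405/R)^2 + (pi/H)^2
B^2 = (2.405/65)^2 + (pi/166)^2
B^2 = 0.0017272 /cm^2

0.0017272


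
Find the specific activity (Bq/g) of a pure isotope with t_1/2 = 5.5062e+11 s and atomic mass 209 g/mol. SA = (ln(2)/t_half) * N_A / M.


lambda = ln(2) / t_half = ln(2) / 5.5062e+11 = 1.258849e-12 /s
SA = lambda * N_A / M
SA = 1.258849e-12 * 6.022e23 / 209
SA = 3.6272e+09 Bq/g

3.6272e+09


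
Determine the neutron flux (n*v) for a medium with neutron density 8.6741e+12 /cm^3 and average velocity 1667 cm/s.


phi = n * v
phi = 8.6741e+12 * 1667
phi = 1.4460e+16 /cm^2/s

1.4460e+16


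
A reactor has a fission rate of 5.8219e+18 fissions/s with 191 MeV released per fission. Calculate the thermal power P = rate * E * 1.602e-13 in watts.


P = fission_rate * E_MeV * 1.602e-13
P = 5.8219e+18 * 191 * 1.602e-13
P = 1.7814e+08 W

1.7814e+08


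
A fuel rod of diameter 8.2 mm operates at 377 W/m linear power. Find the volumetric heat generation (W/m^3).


r = D / 2 / 1000 = 8.2 / 2 / 1000 = 0.0041 m
q''' = q' / (pi * r^2)
q''' = 377 / (pi * 0.0041^2)
q''' = 7.1388e+06 W/m^3

7.1388e+06


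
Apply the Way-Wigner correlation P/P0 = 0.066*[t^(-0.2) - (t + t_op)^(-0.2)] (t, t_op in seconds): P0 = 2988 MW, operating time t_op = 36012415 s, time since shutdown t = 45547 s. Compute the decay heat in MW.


P/P0 = 0.066 * [t^(-0.2) - (t + t_op)^(-0.2)]
P/P0 = 0.066 * [45547^(-0.2) - (45547 + 36012415)^(-0.2)]
P/P0 = 0.066 * [0.1170329 - 0.03080348] = 0.005691142
P = 2988 * 0.005691142 = 17.005 MW

17.005


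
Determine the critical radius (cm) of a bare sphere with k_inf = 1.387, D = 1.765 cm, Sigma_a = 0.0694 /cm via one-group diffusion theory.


L^2 = D / Sigma_a = 1.765 / 0.0694 = 25.43228 cm^2
B_m^2 = (k_inf - 1) / L^2 = (1.387 - 1) / 25.43228 = 0.01521688 /cm^2
For a bare sphere: B_g = pi/R, so R_c = pi / sqrt(B_m^2)
R_c = pi / sqrt(0.01521688) = 25.468 cm

25.468


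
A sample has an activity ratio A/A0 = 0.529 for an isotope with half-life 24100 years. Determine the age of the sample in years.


lambda = ln(2) / t_half = ln(2) / 24100 = 2.876129e-05 /yr
t = -ln(A/A0) / lambda
t = -ln(0.529) / 2.876129e-05
t = 22140 yr

22140


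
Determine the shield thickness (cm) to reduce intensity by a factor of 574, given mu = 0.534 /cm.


x = ln(factor) / mu
x = ln(574) / 0.534
x = 11.896 cm

11.896


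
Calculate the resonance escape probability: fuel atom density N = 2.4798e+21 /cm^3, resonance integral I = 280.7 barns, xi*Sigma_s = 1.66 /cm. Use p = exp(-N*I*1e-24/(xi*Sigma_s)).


p = exp(-N * I * 1e-24 / (xi*Sigma_s))
p = exp(-2.4798e+21 * 280.7 * 1e-24 / 1.66)
p = 0.65749

0.65749


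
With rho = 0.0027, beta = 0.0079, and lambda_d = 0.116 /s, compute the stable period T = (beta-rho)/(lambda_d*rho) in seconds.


T = (beta - rho) / (lambda_d * rho)
T = (0.0079 - 0.0027) / (0.116 * 0.0027)
T = 16.603 s

16.603


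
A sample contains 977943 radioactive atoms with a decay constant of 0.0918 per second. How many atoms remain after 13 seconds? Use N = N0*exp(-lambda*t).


N = N0 * exp(-lambda * t)
N = 977943 * exp(-0.0918 * 13)
N = 296501

296501


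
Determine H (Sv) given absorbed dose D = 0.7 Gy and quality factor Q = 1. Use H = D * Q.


H = D * Q
H = 0.7 * 1
H = 0.70000 Sv

0.70000


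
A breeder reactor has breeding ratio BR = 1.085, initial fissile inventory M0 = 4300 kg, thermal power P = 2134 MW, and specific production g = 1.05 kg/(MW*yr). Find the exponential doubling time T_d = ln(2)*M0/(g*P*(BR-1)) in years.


Breeding gain G = BR - 1 = 1.085 - 1 = 0.085
Fissile production rate = g * P * G = 1.05 * 2134 * 0.085 = 190.4595 kg/yr
T_d = ln(2) * M0 / (g * P * G)
T_d = ln(2) * 4300 / 190.4595 = 15.649 yr

15.649


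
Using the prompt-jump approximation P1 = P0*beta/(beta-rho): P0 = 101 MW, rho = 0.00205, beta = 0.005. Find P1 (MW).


P1/P0 = beta / (beta - rho)
P1/P0 = 0.005 / (0.005 - 0.00205) = 1.694915
P1 = 101 * 1.694915 = 171.19 MW

171.19


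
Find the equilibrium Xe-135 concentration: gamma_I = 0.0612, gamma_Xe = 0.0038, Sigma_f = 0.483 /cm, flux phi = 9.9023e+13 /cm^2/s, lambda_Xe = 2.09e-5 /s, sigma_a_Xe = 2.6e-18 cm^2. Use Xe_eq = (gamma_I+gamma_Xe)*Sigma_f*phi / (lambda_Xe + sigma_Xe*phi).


Xe_eq = (gamma_I + gamma_Xe) * Sigma_f * phi / (lambda_Xe + sigma_Xe * phi)
Numerator = (0.0612 + 0.0038) * 0.483 * 9.9023e+13 = 3.108827e+12
Denominator = 2.09e-5 + 2.6e-18 * 9.9023e+13 = 2.783598e-04
Xe_eq = 3.108827e+12 / 2.783598e-04 = 1.1168e+16 /cm^3

1.1168e+16


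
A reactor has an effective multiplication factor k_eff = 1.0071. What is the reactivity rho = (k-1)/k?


rho = (k_eff - 1) / k_eff
rho = (1.0071 - 1) / 1.0071
rho = 0.0070499

0.0070499


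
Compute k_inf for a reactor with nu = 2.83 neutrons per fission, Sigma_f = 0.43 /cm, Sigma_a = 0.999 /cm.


k_inf = nu * Sigma_f / Sigma_a
k_inf = 2.83 * 0.43 / 0.999
k_inf = 1.2181

1.2181


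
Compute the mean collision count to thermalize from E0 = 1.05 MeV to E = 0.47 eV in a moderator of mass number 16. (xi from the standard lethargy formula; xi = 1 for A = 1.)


xi = 1 + (A-1)^2/(2A)*ln((A-1)/(A+1)) = 0.1199467 (for A = 16)
n = ln(E0/E) / xi
n = ln(1.05e6 / 0.47) / 0.1199467
n = ln(2.234043e+06) / 0.1199467 = 121.88

121.88


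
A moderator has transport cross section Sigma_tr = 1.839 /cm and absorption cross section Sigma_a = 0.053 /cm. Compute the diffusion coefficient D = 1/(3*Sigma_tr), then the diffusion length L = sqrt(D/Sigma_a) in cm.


D = 1 / (3 * Sigma_tr) = 1 / (3 * 1.839) = 0.1812579 cm
L = sqrt(D / Sigma_a)
L = sqrt(0.1812579 / 0.053)
L = 1.8493 cm

1.8493


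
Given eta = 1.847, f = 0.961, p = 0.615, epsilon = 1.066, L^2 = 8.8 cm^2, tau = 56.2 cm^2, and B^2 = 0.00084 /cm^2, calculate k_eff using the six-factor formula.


k_inf = eta*f*p*eps = 1.847*0.961*0.615*1.066 = 1.163651
P_TNL = 1/(1 + L^2*B^2) = 1/(1 + 8.8*0.00084) = 0.9926622
P_FNL = exp(-B^2*tau) = exp(-0.00084*56.2) = 0.9538890
k_eff = k_inf * P_TNL * P_FNL = 1.163651 * 0.9926622 * 0.9538890
k_eff = 1.1018

1.1018


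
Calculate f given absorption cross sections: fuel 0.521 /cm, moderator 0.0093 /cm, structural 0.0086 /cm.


f = Sigma_a_fuel / (Sigma_a_fuel + Sigma_a_mod + Sigma_a_other)
f = 0.521 / (0.521 + 0.0093 + 0.0086)
f = 0.96678

0.96678


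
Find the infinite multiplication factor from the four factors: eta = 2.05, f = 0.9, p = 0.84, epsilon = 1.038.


k_inf = eta * f * p * epsilon
k_inf = 2.05 * 0.9 * 0.84 * 1.038
k_inf = 1.6087

1.6087


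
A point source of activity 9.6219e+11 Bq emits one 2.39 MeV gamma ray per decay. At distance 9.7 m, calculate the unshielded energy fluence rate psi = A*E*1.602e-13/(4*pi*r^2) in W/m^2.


psi = A * E * 1.602e-13 / (4*pi*r^2)
psi = 9.6219e+11 * 2.39 * 1.602e-13 / (4*pi*9.7^2)
psi = 3.1158e-04 W/m^2

3.1158e-04


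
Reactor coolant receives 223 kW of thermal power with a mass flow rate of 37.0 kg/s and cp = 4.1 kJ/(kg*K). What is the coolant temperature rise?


dT = Q / (m_dot * cp)
dT = 223 / (37.0 * 4.1)
dT = 1.4700 C

1.4700


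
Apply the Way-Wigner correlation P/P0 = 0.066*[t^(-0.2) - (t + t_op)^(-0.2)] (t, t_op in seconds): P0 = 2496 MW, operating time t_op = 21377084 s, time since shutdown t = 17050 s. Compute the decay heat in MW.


P/P0 = 0.066 * [t^(-0.2) - (t + t_op)^(-0.2)]
P/P0 = 0.066 * [17050^(-0.2) - (17050 + 21377084)^(-0.2)]
P/P0 = 0.066 * [0.1424476 - 0.03419330] = 0.007144784
P = 2496 * 0.007144784 = 17.833 MW

17.833


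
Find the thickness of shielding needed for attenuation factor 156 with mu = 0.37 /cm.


x = ln(factor) / mu
x = ln(156) / 0.37
x = 13.648 cm

13.648


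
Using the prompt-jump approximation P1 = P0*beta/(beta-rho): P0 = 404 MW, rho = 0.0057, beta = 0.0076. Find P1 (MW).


P1/P0 = beta / (beta - rho)
P1/P0 = 0.0076 / (0.0076 - 0.0057) = 4.000000
P1 = 404 * 4.000000 = 1616.0 MW

1616.0


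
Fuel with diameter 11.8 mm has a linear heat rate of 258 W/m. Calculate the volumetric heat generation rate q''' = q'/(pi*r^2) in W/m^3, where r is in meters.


r = D / 2 / 1000 = 11.8 / 2 / 1000 = 0.0059 m
q''' = q' / (pi * r^2)
q''' = 258 / (pi * 0.0059^2)
q''' = 2.3592e+06 W/m^3

2.3592e+06


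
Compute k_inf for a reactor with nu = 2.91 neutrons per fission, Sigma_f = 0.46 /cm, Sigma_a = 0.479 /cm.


k_inf = nu * Sigma_f / Sigma_a
k_inf = 2.91 * 0.46 / 0.479
k_inf = 2.7946

2.7946


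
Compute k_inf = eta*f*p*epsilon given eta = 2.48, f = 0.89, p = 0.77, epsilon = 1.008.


k_inf = eta * f * p * epsilon
k_inf = 2.48 * 0.89 * 0.77 * 1.008
k_inf = 1.7131

1.7131


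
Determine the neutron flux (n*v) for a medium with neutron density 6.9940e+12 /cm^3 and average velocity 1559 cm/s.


phi = n * v
phi = 6.9940e+12 * 1559
phi = 1.0904e+16 /cm^2/s

1.0904e+16


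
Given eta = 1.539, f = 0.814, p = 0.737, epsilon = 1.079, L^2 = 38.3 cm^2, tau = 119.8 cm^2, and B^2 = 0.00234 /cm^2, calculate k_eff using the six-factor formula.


k_inf = eta*f*p*eps = 1.539*0.814*0.737*1.079 = 0.9962124
P_TNL = 1/(1 + L^2*B^2) = 1/(1 + 38.3*0.00234) = 0.9177495
P_FNL = exp(-B^2*tau) = exp(-0.00234*119.8) = 0.7555329
k_eff = k_inf * P_TNL * P_FNL = 0.9962124 * 0.9177495 * 0.7555329
k_eff = 0.69076

0.69076


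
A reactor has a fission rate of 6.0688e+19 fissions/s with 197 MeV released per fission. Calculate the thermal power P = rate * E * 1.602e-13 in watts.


P = fission_rate * E_MeV * 1.602e-13
P = 6.0688e+19 * 197 * 1.602e-13
P = 1.9153e+09 W

1.9153e+09


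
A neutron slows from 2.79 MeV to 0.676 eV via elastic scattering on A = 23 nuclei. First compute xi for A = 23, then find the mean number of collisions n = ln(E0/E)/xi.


xi = 1 + (A-1)^2/(2A)*ln((A-1)/(A+1)) = 0.08448899 (for A = 23)
n = ln(E0/E) / xi
n = ln(2.79e6 / 0.676) / 0.08448899
n = ln(4.127219e+06) / 0.08448899 = 180.30

180.30


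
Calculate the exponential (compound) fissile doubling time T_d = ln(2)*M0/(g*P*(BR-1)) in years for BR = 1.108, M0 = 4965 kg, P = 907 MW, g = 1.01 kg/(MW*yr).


Breeding gain G = BR - 1 = 1.108 - 1 = 0.108
Fissile production rate = g * P * G = 1.01 * 907 * 0.108 = 98.93556 kg/yr
T_d = ln(2) * M0 / (g * P * G)
T_d = ln(2) * 4965 / 98.93556 = 34.785 yr

34.785


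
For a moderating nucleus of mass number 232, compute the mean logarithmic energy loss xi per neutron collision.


xi = 1 + (A-1)^2/(2A) * ln((A-1)/(A+1))
xi = 1 + (232-1)^2/(2*232) * ln((232-1)/(232 +1))
xi = 0.0085960

0.0085960


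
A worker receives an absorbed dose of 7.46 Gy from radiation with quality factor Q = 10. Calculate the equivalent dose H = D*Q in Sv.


H = D * Q
H = 7.46 * 10
H = 74.600 Sv

74.600


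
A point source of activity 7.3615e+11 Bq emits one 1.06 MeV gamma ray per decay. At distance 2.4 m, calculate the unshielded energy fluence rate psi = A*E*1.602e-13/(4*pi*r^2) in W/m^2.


psi = A * E * 1.602e-13 / (4*pi*r^2)
psi = 7.3615e+11 * 1.06 * 1.602e-13 / (4*pi*2.4^2)
psi = 0.0017270 W/m^2

0.0017270


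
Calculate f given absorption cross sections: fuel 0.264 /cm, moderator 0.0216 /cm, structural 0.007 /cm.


f = Sigma_a_fuel / (Sigma_a_fuel + Sigma_a_mod + Sigma_a_other)
f = 0.264 / (0.264 + 0.0216 + 0.007)
f = 0.90226

0.90226


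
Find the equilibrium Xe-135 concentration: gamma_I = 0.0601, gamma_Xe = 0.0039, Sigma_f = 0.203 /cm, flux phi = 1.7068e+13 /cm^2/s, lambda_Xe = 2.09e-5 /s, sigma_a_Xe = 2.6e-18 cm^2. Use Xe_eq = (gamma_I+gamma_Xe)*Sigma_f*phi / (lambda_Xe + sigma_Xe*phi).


Xe_eq = (gamma_I + gamma_Xe) * Sigma_f * phi / (lambda_Xe + sigma_Xe * phi)
Numerator = (0.0601 + 0.0039) * 0.203 * 1.7068e+13 = 2.217475e+11
Denominator = 2.09e-5 + 2.6e-18 * 1.7068e+13 = 6.527680e-05
Xe_eq = 2.217475e+11 / 6.527680e-05 = 3.3970e+15 /cm^3

3.3970e+15


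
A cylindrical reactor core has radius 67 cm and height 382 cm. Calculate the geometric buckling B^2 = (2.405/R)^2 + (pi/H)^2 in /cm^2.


B^2 = (2.405/R)^2 + (pi/H)^2
B^2 = (2.405/67)^2 + (pi/382)^2
B^2 = 0.0013561 /cm^2

0.0013561


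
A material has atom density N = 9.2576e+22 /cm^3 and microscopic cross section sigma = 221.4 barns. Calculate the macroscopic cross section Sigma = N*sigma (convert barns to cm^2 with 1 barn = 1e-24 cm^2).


Sigma = N * sigma_barns * 1e-24
Sigma = 9.2576e+22 * 221.4 * 1e-24
Sigma = 20.496 /cm

20.496


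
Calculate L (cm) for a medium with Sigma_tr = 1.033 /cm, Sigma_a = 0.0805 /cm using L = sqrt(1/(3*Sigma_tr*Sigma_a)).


D = 1 / (3 * Sigma_tr) = 1 / (3 * 1.033) = 0.3226847 cm
L = sqrt(D / Sigma_a)
L = sqrt(0.3226847 / 0.0805)
L = 2.0021 cm

2.0021


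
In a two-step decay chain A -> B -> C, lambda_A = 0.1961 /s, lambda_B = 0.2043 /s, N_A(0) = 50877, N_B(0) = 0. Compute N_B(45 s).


N_B(t) = lambda_A * N_A0 / (lambda_B - lambda_A) * [exp(-lambda_A*t) - exp(-lambda_B*t)]
exp(-0.1961*45) = 1.470850e-04; exp(-0.2043*45) = 1.016983e-04
N_B = 0.1961 * 50877 / (0.2043 - 0.1961) * (1.470850e-04 - 1.016983e-04)
N_B = 55.222

55.222


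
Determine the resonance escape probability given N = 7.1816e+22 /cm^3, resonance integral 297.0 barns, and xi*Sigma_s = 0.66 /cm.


p = exp(-N * I * 1e-24 / (xi*Sigma_s))
p = exp(-7.1816e+22 * 297.0 * 1e-24 / 0.66)
p = 9.2219e-15

9.2219e-15


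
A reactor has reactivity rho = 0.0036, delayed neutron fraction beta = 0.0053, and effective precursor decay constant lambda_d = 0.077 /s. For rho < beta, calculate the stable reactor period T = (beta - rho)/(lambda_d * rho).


T = (beta - rho) / (lambda_d * rho)
T = (0.0053 - 0.0036) / (0.077 * 0.0036)
T = 6.1328 s

6.1328


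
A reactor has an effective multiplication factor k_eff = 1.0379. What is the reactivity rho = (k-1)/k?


rho = (k_eff - 1) / k_eff
rho = (1.0379 - 1) / 1.0379
rho = 0.036516

0.036516


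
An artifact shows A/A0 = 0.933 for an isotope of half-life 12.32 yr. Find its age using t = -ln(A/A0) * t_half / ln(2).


lambda = ln(2) / t_half = ln(2) / 12.32 = 0.05626195 /yr
t = -ln(A/A0) / lambda
t = -ln(0.933) / 0.05626195
t = 1.2326 yr

1.2326


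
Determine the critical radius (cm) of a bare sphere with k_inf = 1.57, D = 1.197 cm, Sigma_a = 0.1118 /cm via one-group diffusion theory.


L^2 = D / Sigma_a = 1.197 / 0.1118 = 10.70662 cm^2
B_m^2 = (k_inf - 1) / L^2 = (1.57 - 1) / 10.70662 = 0.05323809 /cm^2
For a bare sphere: B_g = pi/R, so R_c = pi / sqrt(B_m^2)
R_c = pi / sqrt(0.05323809) = 13.616 cm

13.616


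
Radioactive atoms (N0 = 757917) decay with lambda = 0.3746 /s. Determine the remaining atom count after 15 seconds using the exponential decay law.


N = N0 * exp(-lambda * t)
N = 757917 * exp(-0.3746 * 15)
N = 2749.9

2749.9


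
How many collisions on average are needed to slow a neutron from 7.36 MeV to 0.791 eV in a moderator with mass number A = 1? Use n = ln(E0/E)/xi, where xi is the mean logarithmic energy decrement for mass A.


xi = 1 + (A-1)^2/(2A)*ln((A-1)/(A+1)) = 1 (for A = 1)
n = ln(E0/E) / xi
n = ln(7.36e6 / 0.791) / 1
n = ln(9.304678e+06) / 1 = 16.046

16.046


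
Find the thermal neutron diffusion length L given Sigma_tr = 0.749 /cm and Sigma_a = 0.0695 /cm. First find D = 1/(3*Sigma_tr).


D = 1 / (3 * Sigma_tr) = 1 / (3 * 0.749) = 0.4450378 cm
L = sqrt(D / Sigma_a)
L = sqrt(0.4450378 / 0.0695)
L = 2.5305 cm

2.5305


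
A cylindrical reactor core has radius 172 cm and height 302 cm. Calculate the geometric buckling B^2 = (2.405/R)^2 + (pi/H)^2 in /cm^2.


B^2 = (2.405/R)^2 + (pi/H)^2
B^2 = (2.405/172)^2 + (pi/302)^2
B^2 = 3.0373e-04 /cm^2

3.0373e-04


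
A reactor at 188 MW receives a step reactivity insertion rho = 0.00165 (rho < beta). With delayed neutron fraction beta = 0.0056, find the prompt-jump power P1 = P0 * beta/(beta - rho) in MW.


P1/P0 = beta / (beta - rho)
P1/P0 = 0.0056 / (0.0056 - 0.00165) = 1.417722
P1 = 188 * 1.417722 = 266.53 MW

266.53


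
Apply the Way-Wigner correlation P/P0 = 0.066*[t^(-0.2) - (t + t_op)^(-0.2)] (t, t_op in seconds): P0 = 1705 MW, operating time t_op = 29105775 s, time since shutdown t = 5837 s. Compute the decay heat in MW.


P/P0 = 0.066 * [t^(-0.2) - (t + t_op)^(-0.2)]
P/P0 = 0.066 * [5837^(-0.2) - (5837 + 29105775)^(-0.2)]
P/P0 = 0.066 * [0.1765071 - 0.03215043] = 0.009527540
P = 1705 * 0.009527540 = 16.244 MW

16.244


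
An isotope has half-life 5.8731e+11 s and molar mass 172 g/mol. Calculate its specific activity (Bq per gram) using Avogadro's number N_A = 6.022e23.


lambda = ln(2) / t_half = ln(2) / 5.8731e+11 = 1.180207e-12 /s
SA = lambda * N_A / M
SA = 1.180207e-12 * 6.022e23 / 172
SA = 4.1321e+09 Bq/g

4.1321e+09


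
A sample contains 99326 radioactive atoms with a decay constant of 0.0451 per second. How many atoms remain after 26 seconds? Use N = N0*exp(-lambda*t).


N = N0 * exp(-lambda * t)
N = 99326 * exp(-0.0451 * 26)
N = 30747

30747


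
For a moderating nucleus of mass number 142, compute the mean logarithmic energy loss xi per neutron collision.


xi = 1 + (A-1)^2/(2A) * ln((A-1)/(A+1))
xi = 1 + (142-1)^2/(2*142) * ln((142-1)/(142 +1))
xi = 0.014019

0.014019


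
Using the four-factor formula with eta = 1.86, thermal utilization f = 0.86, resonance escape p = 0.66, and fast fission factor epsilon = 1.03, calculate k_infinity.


k_inf = eta * f * p * epsilon
k_inf = 1.86 * 0.86 * 0.66 * 1.03
k_inf = 1.0874

1.0874


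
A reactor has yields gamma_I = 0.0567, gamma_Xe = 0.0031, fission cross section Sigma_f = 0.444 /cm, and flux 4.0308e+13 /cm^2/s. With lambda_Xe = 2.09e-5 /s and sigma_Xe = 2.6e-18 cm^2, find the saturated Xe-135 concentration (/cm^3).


Xe_eq = (gamma_I + gamma_Xe) * Sigma_f * phi / (lambda_Xe + sigma_Xe * phi)
Numerator = (0.0567 + 0.0031) * 0.444 * 4.0308e+13 = 1.070226e+12
Denominator = 2.09e-5 + 2.6e-18 * 4.0308e+13 = 1.257008e-04
Xe_eq = 1.070226e+12 / 1.257008e-04 = 8.5141e+15 /cm^3

8.5141e+15


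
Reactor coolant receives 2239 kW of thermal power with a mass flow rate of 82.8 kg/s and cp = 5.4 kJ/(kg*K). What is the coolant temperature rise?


dT = Q / (m_dot * cp)
dT = 2239 / (82.8 * 5.4)
dT = 5.0076 C

5.0076


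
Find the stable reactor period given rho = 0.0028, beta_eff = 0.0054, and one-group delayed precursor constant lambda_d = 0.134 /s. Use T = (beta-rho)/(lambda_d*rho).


T = (beta - rho) / (lambda_d * rho)
T = (0.0054 - 0.0028) / (0.134 * 0.0028)
T = 6.9296 s

6.9296


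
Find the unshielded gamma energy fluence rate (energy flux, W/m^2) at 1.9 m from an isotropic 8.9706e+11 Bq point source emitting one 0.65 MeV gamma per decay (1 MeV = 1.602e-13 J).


psi = A * E * 1.602e-13 / (4*pi*r^2)
psi = 8.9706e+11 * 0.65 * 1.602e-13 / (4*pi*1.9^2)
psi = 0.0020591 W/m^2

0.0020591


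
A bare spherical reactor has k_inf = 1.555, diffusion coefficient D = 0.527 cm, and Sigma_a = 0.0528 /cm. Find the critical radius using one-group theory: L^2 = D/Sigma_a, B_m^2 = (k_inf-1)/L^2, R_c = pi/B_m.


L^2 = D / Sigma_a = 0.527 / 0.0528 = 9.981061 cm^2
B_m^2 = (k_inf - 1) / L^2 = (1.555 - 1) / 9.981061 = 0.05560531 /cm^2
For a bare sphere: B_g = pi/R, so R_c = pi / sqrt(B_m^2)
R_c = pi / sqrt(0.05560531) = 13.323 cm

13.323


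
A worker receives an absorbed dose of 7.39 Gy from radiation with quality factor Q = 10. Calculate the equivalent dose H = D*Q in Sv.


H = D * Q
H = 7.39 * 10
H = 73.900 Sv

73.900


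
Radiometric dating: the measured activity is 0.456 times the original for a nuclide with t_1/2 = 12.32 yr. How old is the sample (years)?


lambda = ln(2) / t_half = ln(2) / 12.32 = 0.05626195 /yr
t = -ln(A/A0) / lambda
t = -ln(0.456) / 0.05626195
t = 13.957 yr

13.957


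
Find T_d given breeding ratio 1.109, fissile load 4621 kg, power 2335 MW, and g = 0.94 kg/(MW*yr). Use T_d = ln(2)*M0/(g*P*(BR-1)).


Breeding gain G = BR - 1 = 1.109 - 1 = 0.109
Fissile production rate = g * P * G = 0.94 * 2335 * 0.109 = 239.2441 kg/yr
T_d = ln(2) * M0 / (g * P * G)
T_d = ln(2) * 4621 / 239.2441 = 13.388 yr

13.388


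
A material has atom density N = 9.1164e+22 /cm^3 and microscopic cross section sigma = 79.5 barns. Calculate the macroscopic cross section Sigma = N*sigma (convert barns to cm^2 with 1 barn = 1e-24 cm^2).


Sigma = N * sigma_barns * 1e-24
Sigma = 9.1164e+22 * 79.5 * 1e-24
Sigma = 7.2475 /cm

7.2475


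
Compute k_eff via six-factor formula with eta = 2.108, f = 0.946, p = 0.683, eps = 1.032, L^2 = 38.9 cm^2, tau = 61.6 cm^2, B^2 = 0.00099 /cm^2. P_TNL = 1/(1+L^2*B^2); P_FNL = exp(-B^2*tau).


k_inf = eta*f*p*eps = 2.108*0.946*0.683*1.032 = 1.405601
P_TNL = 1/(1 + L^2*B^2) = 1/(1 + 38.9*0.00099) = 0.9629171
P_FNL = exp(-B^2*tau) = exp(-0.00099*61.6) = 0.9408383
k_eff = k_inf * P_TNL * P_FNL = 1.405601 * 0.9629171 * 0.9408383
k_eff = 1.2734

1.2734


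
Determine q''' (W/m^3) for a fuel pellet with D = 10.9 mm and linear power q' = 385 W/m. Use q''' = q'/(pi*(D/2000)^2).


r = D / 2 / 1000 = 10.9 / 2 / 1000 = 0.00545 m
q''' = q' / (pi * r^2)
q''' = 385 / (pi * 0.00545^2)
q''' = 4.1259e+06 W/m^3

4.1259e+06


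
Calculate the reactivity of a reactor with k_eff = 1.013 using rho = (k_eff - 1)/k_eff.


rho = (k_eff - 1) / k_eff
rho = (1.013 - 1) / 1.013
rho = 0.012833

0.012833


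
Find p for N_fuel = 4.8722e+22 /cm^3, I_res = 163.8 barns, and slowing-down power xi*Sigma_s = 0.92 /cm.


p = exp(-N * I * 1e-24 / (xi*Sigma_s))
p = exp(-4.8722e+22 * 163.8 * 1e-24 / 0.92)
p = 1.7087e-04

1.7087e-04


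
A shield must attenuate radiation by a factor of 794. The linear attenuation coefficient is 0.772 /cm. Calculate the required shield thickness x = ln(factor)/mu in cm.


x = ln(factor) / mu
x = ln(794) / 0.772
x = 8.6491 cm

8.6491


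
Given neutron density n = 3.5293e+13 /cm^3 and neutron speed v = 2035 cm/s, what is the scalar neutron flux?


phi = n * v
phi = 3.5293e+13 * 2035
phi = 7.1821e+16 /cm^2/s

7.1821e+16


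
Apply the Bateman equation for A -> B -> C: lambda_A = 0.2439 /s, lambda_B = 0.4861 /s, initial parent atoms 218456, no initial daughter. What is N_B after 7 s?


N_B(t) = lambda_A * N_A0 / (lambda_B - lambda_A) * [exp(-lambda_A*t) - exp(-lambda_B*t)]
exp(-0.2439*7) = 0.1813548; exp(-0.4861*7) = 0.03328328
N_B = 0.2439 * 218456 / (0.4861 - 0.2439) * (0.1813548 - 0.03328328)
N_B = 32574

32574


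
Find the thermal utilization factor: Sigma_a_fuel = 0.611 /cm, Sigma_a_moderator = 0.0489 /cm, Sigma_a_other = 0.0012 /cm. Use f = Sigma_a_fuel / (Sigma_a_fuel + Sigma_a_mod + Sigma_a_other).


f = Sigma_a_fuel / (Sigma_a_fuel + Sigma_a_mod + Sigma_a_other)
f = 0.611 / (0.611 + 0.0489 + 0.0012)
f = 0.92422

0.92422


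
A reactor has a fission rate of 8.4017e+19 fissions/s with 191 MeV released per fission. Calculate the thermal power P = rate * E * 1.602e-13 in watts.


P = fission_rate * E_MeV * 1.602e-13
P = 8.4017e+19 * 191 * 1.602e-13
P = 2.5708e+09 W

2.5708e+09
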